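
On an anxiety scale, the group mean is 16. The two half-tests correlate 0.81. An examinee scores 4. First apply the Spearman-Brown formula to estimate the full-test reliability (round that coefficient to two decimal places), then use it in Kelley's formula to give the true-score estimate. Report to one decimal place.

5.2

Spearman-Brown: ρ = 2r/(1 + r) = 2(0.81)/(1 + 0.81) = 1.620/1.81 = 0.8950 → 0.90
Regress the observed score toward the mean by the unreliability: T̂ = 0.90·4 + 0.10·16 = 3.60 + 1.60 = 5.20.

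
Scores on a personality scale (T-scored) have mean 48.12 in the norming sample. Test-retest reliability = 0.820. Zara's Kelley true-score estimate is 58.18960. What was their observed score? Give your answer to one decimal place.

T̂ = ρX + (1 − ρ)μ  ⇒  X = (T̂ − (1 − ρ)μ) / ρ
X = (58.18960 − 0.180 × 48.12) / 0.820 = (58.18960 − 8.66160) / 0.820 = 49.52800 / 0.820 = 60.400

60.4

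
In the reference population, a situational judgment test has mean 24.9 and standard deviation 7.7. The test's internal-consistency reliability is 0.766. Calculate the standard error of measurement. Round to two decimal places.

SEM = SD · √(1 − ρ) = 7.7 × √0.234 = 7.7 × 0.4837 = 3.725

3.72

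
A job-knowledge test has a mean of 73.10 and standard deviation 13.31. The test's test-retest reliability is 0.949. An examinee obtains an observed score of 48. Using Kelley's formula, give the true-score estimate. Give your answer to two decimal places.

49.28

T̂ = ρX + (1 − ρ)μ
  = 0.949 × 48 + 0.051 × 73.10
  = 45.552 + 3.72810
  = 49.280
  ≈ 49.28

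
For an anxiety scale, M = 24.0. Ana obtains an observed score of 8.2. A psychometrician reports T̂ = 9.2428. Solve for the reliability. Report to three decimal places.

0.934

T̂ = ρX + (1 − ρ)μ  ⇒  T̂ − μ = ρ(X − μ)
ρ = (T̂ − μ)/(X − μ) = (9.2428 − 24.0) / (8.2 − 24.0) = -14.7572 / -15.8 = 0.93400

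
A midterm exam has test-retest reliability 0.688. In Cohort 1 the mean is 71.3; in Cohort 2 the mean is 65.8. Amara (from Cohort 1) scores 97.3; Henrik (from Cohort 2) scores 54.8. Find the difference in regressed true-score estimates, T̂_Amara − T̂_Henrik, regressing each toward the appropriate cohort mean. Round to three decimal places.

T̂_Amara = 0.688(97.3) + 0.312(71.3) = 89.18800
T̂_Henrik = 0.688(54.8) + 0.312(65.8) = 58.23200
Difference = 89.18800 − 58.23200 = 30.95600

30.956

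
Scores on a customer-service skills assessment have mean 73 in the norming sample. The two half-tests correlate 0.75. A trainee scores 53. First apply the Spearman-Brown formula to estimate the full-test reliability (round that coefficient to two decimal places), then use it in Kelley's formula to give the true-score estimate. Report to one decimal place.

Spearman-Brown: ρ = 2r/(1 + r) = 2(0.75)/(1 + 0.75) = 1.500/1.75 = 0.8571 → 0.86
T̂ = ρX + (1 − ρ)μ
  = 0.86 × 53 + 0.14 × 73
  = 45.58 + 10.22
  = 55.80
  ≈ 55.8

55.8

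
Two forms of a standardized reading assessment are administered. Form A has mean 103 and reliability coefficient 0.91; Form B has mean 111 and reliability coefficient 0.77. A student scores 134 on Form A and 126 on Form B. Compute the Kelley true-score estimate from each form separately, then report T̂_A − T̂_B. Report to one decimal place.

8.7

T̂_A = 0.91(134) + 0.09(103) = 131.210
T̂_B = 0.77(126) + 0.23(111) = 122.550
T̂_A − T̂_B = 8.660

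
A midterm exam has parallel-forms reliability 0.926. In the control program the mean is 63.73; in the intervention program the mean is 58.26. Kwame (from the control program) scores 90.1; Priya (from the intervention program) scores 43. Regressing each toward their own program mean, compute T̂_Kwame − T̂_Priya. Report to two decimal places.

T̂_Kwame = 0.926(90.1) + 0.074(63.73) = 88.1486
T̂_Priya = 0.926(43) + 0.074(58.26) = 44.1292
Difference = 88.1486 − 44.1292 = 44.0194

44.02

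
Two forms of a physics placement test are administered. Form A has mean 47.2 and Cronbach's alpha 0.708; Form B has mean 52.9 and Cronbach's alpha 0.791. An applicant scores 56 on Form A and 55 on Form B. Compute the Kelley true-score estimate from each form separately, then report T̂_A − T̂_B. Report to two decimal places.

-1.13

T̂_A = 0.708(56) + 0.292(47.2) = 53.4304
T̂_B = 0.791(55) + 0.209(52.9) = 54.5611
T̂_A − T̂_B = -1.1307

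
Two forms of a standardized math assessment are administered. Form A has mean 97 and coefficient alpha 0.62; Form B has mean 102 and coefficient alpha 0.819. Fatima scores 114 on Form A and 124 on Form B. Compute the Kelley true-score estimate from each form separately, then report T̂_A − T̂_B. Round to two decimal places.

-12.48

T̂_A = 0.62(114) + 0.38(97) = 107.5400
T̂_B = 0.819(124) + 0.181(102) = 120.0180
T̂_A − T̂_B = -12.4780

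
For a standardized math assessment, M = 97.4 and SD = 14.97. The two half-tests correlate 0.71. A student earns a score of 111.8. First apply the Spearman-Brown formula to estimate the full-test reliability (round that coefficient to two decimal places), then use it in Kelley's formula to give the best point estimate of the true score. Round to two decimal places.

109.35

Spearman-Brown: ρ = 2r/(1 + r) = 2(0.71)/(1 + 0.71) = 1.420/1.71 = 0.8304 → 0.83
Weight the observed score by reliability and the mean by (1 − reliability): T̂ = 0.83·111.8 + 0.17·97.4 = 92.794 + 16.558 = 109.352.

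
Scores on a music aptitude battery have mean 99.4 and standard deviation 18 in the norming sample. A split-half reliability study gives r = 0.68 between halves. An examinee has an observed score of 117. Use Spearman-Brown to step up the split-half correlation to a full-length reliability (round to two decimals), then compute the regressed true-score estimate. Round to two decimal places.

113.66

Spearman-Brown: ρ = 2r/(1 + r) = 2(0.68)/(1 + 0.68) = 1.360/1.68 = 0.8095 → 0.81
T̂ = ρX + (1 − ρ)μ
  = 0.81 × 117 + 0.19 × 99.4
  = 94.77 + 18.886
  = 113.656
  ≈ 113.66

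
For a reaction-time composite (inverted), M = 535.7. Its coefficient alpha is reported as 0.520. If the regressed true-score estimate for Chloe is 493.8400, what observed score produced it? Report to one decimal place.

T̂ = ρX + (1 − ρ)μ  ⇒  X = (T̂ − (1 − ρ)μ) / ρ
X = (493.8400 − 0.480 × 535.7) / 0.520 = (493.8400 − 257.1360) / 0.520 = 236.7040 / 0.520 = 455.200

455.2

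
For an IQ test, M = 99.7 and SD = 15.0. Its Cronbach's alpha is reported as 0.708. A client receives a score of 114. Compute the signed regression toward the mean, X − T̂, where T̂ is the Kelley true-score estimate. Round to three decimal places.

T̂ = 0.708(114) + 0.292(99.7) = 80.712 + 29.1124 = 109.82440 → 109.8244
X − T̂ = 114 − 109.8244 = 4.1756 → 4.176

4.176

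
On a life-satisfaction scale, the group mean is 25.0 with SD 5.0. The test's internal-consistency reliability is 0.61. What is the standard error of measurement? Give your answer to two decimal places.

3.12

SEM = SD · √(1 − ρ) = 5.0 × √0.39 = 5.0 × 0.6245 = 3.122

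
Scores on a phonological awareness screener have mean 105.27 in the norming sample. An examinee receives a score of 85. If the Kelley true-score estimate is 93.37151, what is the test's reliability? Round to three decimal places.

0.587

T̂ = ρX + (1 − ρ)μ  ⇒  T̂ − μ = ρ(X − μ)
ρ = (T̂ − μ)/(X − μ) = (93.37151 − 105.27) / (85 − 105.27) = -11.89849 / -20.27 = 0.58700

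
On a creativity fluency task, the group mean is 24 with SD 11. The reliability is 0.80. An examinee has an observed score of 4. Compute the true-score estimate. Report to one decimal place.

8.0

T̂ = 0.80(4) + 0.20(24) = 3.20 + 4.80 = 8.00 → 8.0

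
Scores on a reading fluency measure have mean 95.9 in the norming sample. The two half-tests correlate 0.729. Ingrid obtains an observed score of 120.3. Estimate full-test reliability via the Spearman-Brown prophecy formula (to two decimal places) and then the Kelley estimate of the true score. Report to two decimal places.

Spearman-Brown: ρ = 2r/(1 + r) = 2(0.729)/(1 + 0.729) = 1.4580/1.729 = 0.8433 → 0.84
T̂ = ρX + (1 − ρ)μ
  = 0.84 × 120.3 + 0.16 × 95.9
  = 101.052 + 15.344
  = 116.396
  ≈ 116.40

116.40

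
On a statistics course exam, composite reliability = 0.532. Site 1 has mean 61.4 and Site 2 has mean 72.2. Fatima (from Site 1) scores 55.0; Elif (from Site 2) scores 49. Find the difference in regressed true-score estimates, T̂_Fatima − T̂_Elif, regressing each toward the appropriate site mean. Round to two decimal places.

T̂_Fatima = 0.532(55.0) + 0.468(61.4) = 57.9952
T̂_Elif = 0.532(49) + 0.468(72.2) = 59.8576
Difference = 57.9952 − 59.8576 = -1.8624

-1.86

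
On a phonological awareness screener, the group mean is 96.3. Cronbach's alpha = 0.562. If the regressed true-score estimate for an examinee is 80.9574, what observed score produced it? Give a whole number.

T̂ = ρX + (1 − ρ)μ  ⇒  X = (T̂ − (1 − ρ)μ) / ρ
X = (80.9574 − 0.438 × 96.3) / 0.562 = (80.9574 − 42.1794) / 0.562 = 38.7780 / 0.562 = 69.00

69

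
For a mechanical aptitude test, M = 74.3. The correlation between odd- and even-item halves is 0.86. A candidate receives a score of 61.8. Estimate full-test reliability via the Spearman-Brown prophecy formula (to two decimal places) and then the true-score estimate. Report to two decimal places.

62.80

Spearman-Brown: ρ = 2r/(1 + r) = 2(0.86)/(1 + 0.86) = 1.720/1.86 = 0.9247 → 0.92
T̂ = ρX + (1 − ρ)μ
  = 0.92 × 61.8 + 0.08 × 74.3
  = 56.856 + 5.944
  = 62.800
  ≈ 62.80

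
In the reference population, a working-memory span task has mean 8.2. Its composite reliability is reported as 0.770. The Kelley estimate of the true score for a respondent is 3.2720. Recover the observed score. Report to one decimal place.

T̂ = ρX + (1 − ρ)μ  ⇒  X = (T̂ − (1 − ρ)μ) / ρ
X = (3.2720 − 0.230 × 8.2) / 0.770 = (3.2720 − 1.8860) / 0.770 = 1.3860 / 0.770 = 1.800

1.8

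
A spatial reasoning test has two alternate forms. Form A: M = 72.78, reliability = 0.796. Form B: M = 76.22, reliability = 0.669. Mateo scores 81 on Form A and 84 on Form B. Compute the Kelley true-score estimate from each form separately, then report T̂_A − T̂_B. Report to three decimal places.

T̂_A = 0.796(81) + 0.204(72.78) = 79.32312
T̂_B = 0.669(84) + 0.331(76.22) = 81.42482
T̂_A − T̂_B = -2.10170

-2.102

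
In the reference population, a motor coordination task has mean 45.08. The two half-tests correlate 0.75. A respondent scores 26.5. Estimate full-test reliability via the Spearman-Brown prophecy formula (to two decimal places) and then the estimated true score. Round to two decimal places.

29.10

Spearman-Brown: ρ = 2r/(1 + r) = 2(0.75)/(1 + 0.75) = 1.500/1.75 = 0.8571 → 0.86
T̂ = 0.86(26.5) + 0.14(45.08) = 22.790 + 6.3112 = 29.101 → 29.10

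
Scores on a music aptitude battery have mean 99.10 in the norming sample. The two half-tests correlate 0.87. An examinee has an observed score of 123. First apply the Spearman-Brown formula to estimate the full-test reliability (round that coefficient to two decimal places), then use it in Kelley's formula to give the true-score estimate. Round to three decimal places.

121.327

Spearman-Brown: ρ = 2r/(1 + r) = 2(0.87)/(1 + 0.87) = 1.740/1.87 = 0.9305 → 0.93
T̂ = ρX + (1 − ρ)μ
  = 0.93 × 123 + 0.07 × 99.10
  = 114.39 + 6.9370
  = 121.3270
  ≈ 121.327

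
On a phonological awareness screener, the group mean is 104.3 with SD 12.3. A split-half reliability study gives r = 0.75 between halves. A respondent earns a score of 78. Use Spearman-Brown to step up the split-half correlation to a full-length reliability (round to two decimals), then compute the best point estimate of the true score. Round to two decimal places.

81.68

Spearman-Brown: ρ = 2r/(1 + r) = 2(0.75)/(1 + 0.75) = 1.500/1.75 = 0.8571 → 0.86
T̂ = ρX + (1 − ρ)μ
  = 0.86 × 78 + 0.14 × 104.3
  = 67.08 + 14.602
  = 81.682
  ≈ 81.68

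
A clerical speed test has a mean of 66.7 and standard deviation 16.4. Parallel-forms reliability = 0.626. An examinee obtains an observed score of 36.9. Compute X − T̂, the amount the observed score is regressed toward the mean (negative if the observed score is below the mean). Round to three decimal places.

-11.145

T̂ = ρX + (1 − ρ)μ
  = 0.626 × 36.9 + 0.374 × 66.7
  = 23.0994 + 24.9458
  = 48.04520
  ≈ 48.0452
X − T̂ = 36.9 − 48.0452 = -11.1452 → -11.145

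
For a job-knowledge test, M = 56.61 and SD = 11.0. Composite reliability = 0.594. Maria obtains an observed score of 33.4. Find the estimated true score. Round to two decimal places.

42.82

T̂ = ρX + (1 − ρ)μ
  = 0.594 × 33.4 + 0.406 × 56.61
  = 19.8396 + 22.98366
  = 42.823
  ≈ 42.82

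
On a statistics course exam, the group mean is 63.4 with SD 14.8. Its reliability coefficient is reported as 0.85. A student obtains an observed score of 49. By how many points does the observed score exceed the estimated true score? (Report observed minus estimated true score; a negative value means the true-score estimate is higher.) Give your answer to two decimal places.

-2.16

Kelley's formula gives T̂ = 0.85·49 + 0.15·63.4 = 41.65 + 9.510 = 51.1600.
X − T̂ = 49 − 51.160 = -2.160 → -2.16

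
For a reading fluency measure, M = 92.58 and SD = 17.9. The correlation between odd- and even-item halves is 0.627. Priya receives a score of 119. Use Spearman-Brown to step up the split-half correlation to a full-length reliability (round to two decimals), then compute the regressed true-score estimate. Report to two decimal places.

112.92

Spearman-Brown: ρ = 2r/(1 + r) = 2(0.627)/(1 + 0.627) = 1.2540/1.627 = 0.7707 → 0.77
T̂ = 0.77(119) + 0.23(92.58) = 91.63 + 21.2934 = 112.923 → 112.92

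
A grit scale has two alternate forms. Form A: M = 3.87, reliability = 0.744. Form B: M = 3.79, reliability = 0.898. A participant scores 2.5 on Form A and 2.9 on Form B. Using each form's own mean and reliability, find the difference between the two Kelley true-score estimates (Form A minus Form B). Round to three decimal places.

T̂_A = 0.744(2.5) + 0.256(3.87) = 2.85072
T̂_B = 0.898(2.9) + 0.102(3.79) = 2.99078
T̂_A − T̂_B = -0.14006

-0.140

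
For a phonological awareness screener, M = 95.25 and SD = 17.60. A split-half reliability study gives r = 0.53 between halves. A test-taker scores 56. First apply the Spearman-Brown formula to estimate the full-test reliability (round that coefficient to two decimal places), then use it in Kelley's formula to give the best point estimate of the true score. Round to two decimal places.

Spearman-Brown: ρ = 2r/(1 + r) = 2(0.53)/(1 + 0.53) = 1.060/1.53 = 0.6928 → 0.69
T̂ = ρX + (1 − ρ)μ
  = 0.69 × 56 + 0.31 × 95.25
  = 38.64 + 29.5275
  = 68.168
  ≈ 68.17

68.17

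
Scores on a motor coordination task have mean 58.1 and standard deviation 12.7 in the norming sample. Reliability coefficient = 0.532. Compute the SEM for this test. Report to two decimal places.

8.69

SEM = SD · √(1 − ρ) = 12.7 × √0.468 = 12.7 × 0.6841 = 8.688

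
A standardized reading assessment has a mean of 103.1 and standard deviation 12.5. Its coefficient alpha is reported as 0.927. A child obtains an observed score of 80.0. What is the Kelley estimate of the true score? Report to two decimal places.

81.69

T̂ = ρX + (1 − ρ)μ
  = 0.927 × 80.0 + 0.073 × 103.1
  = 74.1600 + 7.5263
  = 81.686
  ≈ 81.69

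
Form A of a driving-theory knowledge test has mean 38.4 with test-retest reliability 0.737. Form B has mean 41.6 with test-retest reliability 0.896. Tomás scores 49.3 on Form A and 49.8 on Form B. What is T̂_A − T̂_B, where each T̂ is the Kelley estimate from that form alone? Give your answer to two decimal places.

T̂_A = 0.737(49.3) + 0.263(38.4) = 46.4333
T̂_B = 0.896(49.8) + 0.104(41.6) = 48.9472
T̂_A − T̂_B = -2.5139

-2.51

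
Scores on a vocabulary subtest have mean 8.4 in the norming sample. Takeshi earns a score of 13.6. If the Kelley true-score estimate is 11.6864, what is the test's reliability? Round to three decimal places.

0.632

T̂ = ρX + (1 − ρ)μ  ⇒  T̂ − μ = ρ(X − μ)
ρ = (T̂ − μ)/(X − μ) = (11.6864 − 8.4) / (13.6 − 8.4) = 3.2864 / 5.2 = 0.63200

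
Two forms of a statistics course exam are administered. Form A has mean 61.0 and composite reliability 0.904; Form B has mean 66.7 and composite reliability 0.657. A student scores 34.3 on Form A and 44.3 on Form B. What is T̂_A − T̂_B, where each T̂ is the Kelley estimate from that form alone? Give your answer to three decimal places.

-15.120

T̂_A = 0.904(34.3) + 0.096(61.0) = 36.86320
T̂_B = 0.657(44.3) + 0.343(66.7) = 51.98320
T̂_A − T̂_B = -15.12000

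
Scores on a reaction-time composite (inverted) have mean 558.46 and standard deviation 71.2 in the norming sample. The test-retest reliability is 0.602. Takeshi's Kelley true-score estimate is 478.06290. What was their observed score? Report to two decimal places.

T̂ = ρX + (1 − ρ)μ  ⇒  X = (T̂ − (1 − ρ)μ) / ρ
X = (478.06290 − 0.398 × 558.46) / 0.602 = (478.06290 − 222.26708) / 0.602 = 255.79582 / 0.602 = 424.9100

424.91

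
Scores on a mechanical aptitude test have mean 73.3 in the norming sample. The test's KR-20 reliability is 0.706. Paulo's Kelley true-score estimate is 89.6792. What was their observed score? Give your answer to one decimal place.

T̂ = ρX + (1 − ρ)μ  ⇒  X = (T̂ − (1 − ρ)μ) / ρ
X = (89.6792 − 0.294 × 73.3) / 0.706 = (89.6792 − 21.5502) / 0.706 = 68.1290 / 0.706 = 96.500

96.5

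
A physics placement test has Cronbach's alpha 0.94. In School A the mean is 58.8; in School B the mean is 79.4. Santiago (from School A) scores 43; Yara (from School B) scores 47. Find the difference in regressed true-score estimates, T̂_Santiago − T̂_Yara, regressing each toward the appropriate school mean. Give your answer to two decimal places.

T̂_Santiago = 0.94(43) + 0.06(58.8) = 43.9480
T̂_Yara = 0.94(47) + 0.06(79.4) = 48.9440
Difference = 43.9480 − 48.9440 = -4.9960

-5.00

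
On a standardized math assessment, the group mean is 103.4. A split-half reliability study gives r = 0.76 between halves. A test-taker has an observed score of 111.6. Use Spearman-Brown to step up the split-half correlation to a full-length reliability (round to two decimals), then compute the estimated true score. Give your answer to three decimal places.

110.452

Spearman-Brown: ρ = 2r/(1 + r) = 2(0.76)/(1 + 0.76) = 1.520/1.76 = 0.8636 → 0.86
T̂ = ρX + (1 − ρ)μ
  = 0.86 × 111.6 + 0.14 × 103.4
  = 95.976 + 14.476
  = 110.4520
  ≈ 110.452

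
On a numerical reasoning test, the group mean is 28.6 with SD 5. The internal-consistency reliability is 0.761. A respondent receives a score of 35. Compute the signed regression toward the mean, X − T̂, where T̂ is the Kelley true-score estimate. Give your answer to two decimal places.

T̂ = ρX + (1 − ρ)μ
  = 0.761 × 35 + 0.239 × 28.6
  = 26.635 + 6.8354
  = 33.4704
  ≈ 33.470
X − T̂ = 35 − 33.470 = 1.530 → 1.53

1.53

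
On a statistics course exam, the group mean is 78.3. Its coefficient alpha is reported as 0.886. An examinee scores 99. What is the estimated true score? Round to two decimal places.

T̂ = ρX + (1 − ρ)μ
  = 0.886 × 99 + 0.114 × 78.3
  = 87.714 + 8.9262
  = 96.640
  ≈ 96.64

96.64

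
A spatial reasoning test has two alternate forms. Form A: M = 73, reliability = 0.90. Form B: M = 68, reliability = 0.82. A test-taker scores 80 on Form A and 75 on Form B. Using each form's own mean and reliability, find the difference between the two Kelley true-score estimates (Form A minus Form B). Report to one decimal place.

T̂_A = 0.90(80) + 0.10(73) = 79.300
T̂_B = 0.82(75) + 0.18(68) = 73.740
T̂_A − T̂_B = 5.560

5.6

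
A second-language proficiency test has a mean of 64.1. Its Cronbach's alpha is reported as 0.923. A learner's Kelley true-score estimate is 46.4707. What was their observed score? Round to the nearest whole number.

45

T̂ = ρX + (1 − ρ)μ  ⇒  X = (T̂ − (1 − ρ)μ) / ρ
X = (46.4707 − 0.077 × 64.1) / 0.923 = (46.4707 − 4.9357) / 0.923 = 41.5350 / 0.923 = 45.00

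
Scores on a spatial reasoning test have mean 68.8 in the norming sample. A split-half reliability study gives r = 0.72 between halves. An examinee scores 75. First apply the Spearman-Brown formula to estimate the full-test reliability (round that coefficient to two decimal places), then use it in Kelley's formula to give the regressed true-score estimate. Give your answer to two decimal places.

Spearman-Brown: ρ = 2r/(1 + r) = 2(0.72)/(1 + 0.72) = 1.440/1.72 = 0.8372 → 0.84
T̂ = 0.84(75) + 0.16(68.8) = 63.00 + 11.008 = 74.008 → 74.01

74.01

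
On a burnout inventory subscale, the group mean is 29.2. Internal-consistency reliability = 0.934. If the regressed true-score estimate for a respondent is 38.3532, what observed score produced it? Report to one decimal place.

39.0

T̂ = ρX + (1 − ρ)μ  ⇒  X = (T̂ − (1 − ρ)μ) / ρ
X = (38.3532 − 0.066 × 29.2) / 0.934 = (38.3532 − 1.9272) / 0.934 = 36.4260 / 0.934 = 39.000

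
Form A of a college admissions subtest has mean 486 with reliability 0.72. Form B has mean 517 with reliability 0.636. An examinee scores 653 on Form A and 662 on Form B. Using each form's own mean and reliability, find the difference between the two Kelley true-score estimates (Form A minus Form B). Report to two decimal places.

T̂_A = 0.72(653) + 0.28(486) = 606.2400
T̂_B = 0.636(662) + 0.364(517) = 609.2200
T̂_A − T̂_B = -2.9800

-2.98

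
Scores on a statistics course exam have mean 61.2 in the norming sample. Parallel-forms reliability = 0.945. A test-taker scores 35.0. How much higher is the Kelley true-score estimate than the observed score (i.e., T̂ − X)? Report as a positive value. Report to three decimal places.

1.441

T̂ = ρX + (1 − ρ)μ
  = 0.945 × 35.0 + 0.055 × 61.2
  = 33.0750 + 3.3660
  = 36.44100
  ≈ 36.4410
T̂ − X = 36.4410 − 35.0 = 1.4410 → 1.441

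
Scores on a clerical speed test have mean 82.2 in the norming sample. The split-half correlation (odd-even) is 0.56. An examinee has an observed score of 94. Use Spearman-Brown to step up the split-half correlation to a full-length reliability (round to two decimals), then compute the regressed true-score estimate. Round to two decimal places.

Spearman-Brown: ρ = 2r/(1 + r) = 2(0.56)/(1 + 0.56) = 1.120/1.56 = 0.7179 → 0.72
Weight the observed score by reliability and the mean by (1 − reliability): T̂ = 0.72·94 + 0.28·82.2 = 67.68 + 23.016 = 90.696.

90.70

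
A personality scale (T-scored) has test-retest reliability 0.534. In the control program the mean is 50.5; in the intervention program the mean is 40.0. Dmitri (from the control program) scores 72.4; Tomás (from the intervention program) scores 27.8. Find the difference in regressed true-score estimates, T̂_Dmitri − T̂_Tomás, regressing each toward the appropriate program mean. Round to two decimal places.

T̂_Dmitri = 0.534(72.4) + 0.466(50.5) = 62.1946
T̂_Tomás = 0.534(27.8) + 0.466(40.0) = 33.4852
Difference = 62.1946 − 33.4852 = 28.7094

28.71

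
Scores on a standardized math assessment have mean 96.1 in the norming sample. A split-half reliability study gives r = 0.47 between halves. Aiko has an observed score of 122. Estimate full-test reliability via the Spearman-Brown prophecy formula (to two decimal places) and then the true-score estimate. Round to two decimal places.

112.68

Spearman-Brown: ρ = 2r/(1 + r) = 2(0.47)/(1 + 0.47) = 0.940/1.47 = 0.6395 → 0.64
T̂ = ρX + (1 − ρ)μ
  = 0.64 × 122 + 0.36 × 96.1
  = 78.08 + 34.596
  = 112.676
  ≈ 112.68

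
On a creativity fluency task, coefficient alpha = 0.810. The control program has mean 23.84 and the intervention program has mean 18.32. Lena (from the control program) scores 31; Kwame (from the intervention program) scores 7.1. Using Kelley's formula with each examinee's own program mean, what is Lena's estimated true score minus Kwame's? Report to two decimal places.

T̂_Lena = 0.810(31) + 0.190(23.84) = 29.6396
T̂_Kwame = 0.810(7.1) + 0.190(18.32) = 9.2318
Difference = 29.6396 − 9.2318 = 20.4078

20.41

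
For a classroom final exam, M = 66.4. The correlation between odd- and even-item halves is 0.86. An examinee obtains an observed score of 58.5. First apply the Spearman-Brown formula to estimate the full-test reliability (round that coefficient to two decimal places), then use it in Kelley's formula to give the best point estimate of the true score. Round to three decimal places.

Spearman-Brown: ρ = 2r/(1 + r) = 2(0.86)/(1 + 0.86) = 1.720/1.86 = 0.9247 → 0.92
Kelley's formula gives T̂ = 0.92·58.5 + 0.08·66.4 = 53.820 + 5.312 = 59.1320.

59.132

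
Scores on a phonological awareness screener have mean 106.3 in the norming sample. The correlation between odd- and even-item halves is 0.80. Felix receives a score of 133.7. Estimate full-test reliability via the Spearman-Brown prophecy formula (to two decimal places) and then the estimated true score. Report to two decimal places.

130.69

Spearman-Brown: ρ = 2r/(1 + r) = 2(0.80)/(1 + 0.80) = 1.600/1.80 = 0.8889 → 0.89
Regress the observed score toward the mean by the unreliability: T̂ = 0.89·133.7 + 0.11·106.3 = 118.993 + 11.693 = 130.686.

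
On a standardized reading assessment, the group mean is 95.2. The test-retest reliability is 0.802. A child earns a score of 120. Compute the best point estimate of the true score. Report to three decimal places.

115.090

T̂ = 0.802(120) + 0.198(95.2) = 96.240 + 18.8496 = 115.0896 → 115.090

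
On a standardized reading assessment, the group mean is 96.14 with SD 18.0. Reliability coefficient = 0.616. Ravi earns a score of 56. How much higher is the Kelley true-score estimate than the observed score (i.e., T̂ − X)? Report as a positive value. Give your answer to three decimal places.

15.414

T̂ = 0.616(56) + 0.384(96.14) = 34.496 + 36.91776 = 71.41376 → 71.4138
T̂ − X = 71.4138 − 56 = 15.4138 → 15.414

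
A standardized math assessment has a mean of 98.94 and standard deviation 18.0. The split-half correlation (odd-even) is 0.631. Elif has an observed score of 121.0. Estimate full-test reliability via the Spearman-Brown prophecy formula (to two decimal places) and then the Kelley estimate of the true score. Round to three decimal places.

115.926

Spearman-Brown: ρ = 2r/(1 + r) = 2(0.631)/(1 + 0.631) = 1.2620/1.631 = 0.7738 → 0.77
T̂ = ρX + (1 − ρ)μ
  = 0.77 × 121.0 + 0.23 × 98.94
  = 93.170 + 22.7562
  = 115.9262
  ≈ 115.926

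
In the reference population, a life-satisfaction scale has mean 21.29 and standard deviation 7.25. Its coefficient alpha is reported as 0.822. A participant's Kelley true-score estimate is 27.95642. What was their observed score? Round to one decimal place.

T̂ = ρX + (1 − ρ)μ  ⇒  X = (T̂ − (1 − ρ)μ) / ρ
X = (27.95642 − 0.178 × 21.29) / 0.822 = (27.95642 − 3.78962) / 0.822 = 24.16680 / 0.822 = 29.400

29.4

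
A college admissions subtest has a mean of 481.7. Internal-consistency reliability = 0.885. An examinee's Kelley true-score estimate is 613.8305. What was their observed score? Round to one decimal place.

631.0

T̂ = ρX + (1 − ρ)μ  ⇒  X = (T̂ − (1 − ρ)μ) / ρ
X = (613.8305 − 0.115 × 481.7) / 0.885 = (613.8305 − 55.3955) / 0.885 = 558.4350 / 0.885 = 631.000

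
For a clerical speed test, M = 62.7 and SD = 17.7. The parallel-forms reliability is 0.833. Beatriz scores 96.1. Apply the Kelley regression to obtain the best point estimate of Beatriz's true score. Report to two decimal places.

T̂ = 0.833(96.1) + 0.167(62.7) = 80.0513 + 10.4709 = 90.522 → 90.52

90.52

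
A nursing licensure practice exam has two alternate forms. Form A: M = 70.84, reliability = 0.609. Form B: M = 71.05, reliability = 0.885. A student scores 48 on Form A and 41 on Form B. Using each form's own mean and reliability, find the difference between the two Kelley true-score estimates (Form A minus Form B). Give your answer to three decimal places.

T̂_A = 0.609(48) + 0.391(70.84) = 56.93044
T̂_B = 0.885(41) + 0.115(71.05) = 44.45575
T̂_A − T̂_B = 12.47469

12.475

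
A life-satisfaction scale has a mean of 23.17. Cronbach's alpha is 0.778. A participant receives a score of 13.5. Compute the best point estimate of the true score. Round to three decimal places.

T̂ = ρX + (1 − ρ)μ
  = 0.778 × 13.5 + 0.222 × 23.17
  = 10.5030 + 5.14374
  = 15.6467
  ≈ 15.647

15.647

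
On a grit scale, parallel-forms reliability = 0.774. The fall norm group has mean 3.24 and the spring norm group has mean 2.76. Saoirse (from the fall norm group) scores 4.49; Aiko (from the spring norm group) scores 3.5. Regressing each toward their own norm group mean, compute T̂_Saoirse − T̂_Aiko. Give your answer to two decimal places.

T̂_Saoirse = 0.774(4.49) + 0.226(3.24) = 4.2075
T̂_Aiko = 0.774(3.5) + 0.226(2.76) = 3.3328
Difference = 4.2075 − 3.3328 = 0.8747

0.87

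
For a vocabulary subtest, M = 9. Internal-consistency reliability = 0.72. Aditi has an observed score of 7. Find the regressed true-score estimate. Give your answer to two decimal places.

Regress the observed score toward the mean by the unreliability: T̂ = 0.72·7 + 0.28·9 = 5.04 + 2.52 = 7.560.

7.56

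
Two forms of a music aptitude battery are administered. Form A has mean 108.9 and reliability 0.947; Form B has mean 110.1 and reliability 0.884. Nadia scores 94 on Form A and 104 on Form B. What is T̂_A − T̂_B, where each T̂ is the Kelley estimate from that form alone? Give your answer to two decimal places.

-9.92

T̂_A = 0.947(94) + 0.053(108.9) = 94.7897
T̂_B = 0.884(104) + 0.116(110.1) = 104.7076
T̂_A − T̂_B = -9.9179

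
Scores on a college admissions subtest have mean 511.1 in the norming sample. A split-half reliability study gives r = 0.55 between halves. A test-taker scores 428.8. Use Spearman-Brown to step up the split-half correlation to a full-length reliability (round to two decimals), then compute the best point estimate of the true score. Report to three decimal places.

Spearman-Brown: ρ = 2r/(1 + r) = 2(0.55)/(1 + 0.55) = 1.100/1.55 = 0.7097 → 0.71
T̂ = ρX + (1 − ρ)μ
  = 0.71 × 428.8 + 0.29 × 511.1
  = 304.448 + 148.219
  = 452.6670
  ≈ 452.667

452.667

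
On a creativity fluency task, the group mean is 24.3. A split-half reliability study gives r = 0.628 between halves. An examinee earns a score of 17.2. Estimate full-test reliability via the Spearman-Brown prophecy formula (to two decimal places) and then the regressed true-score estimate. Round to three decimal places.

18.833

Spearman-Brown: ρ = 2r/(1 + r) = 2(0.628)/(1 + 0.628) = 1.2560/1.628 = 0.7715 → 0.77
Weight the observed score by reliability and the mean by (1 − reliability): T̂ = 0.77·17.2 + 0.23·24.3 = 13.244 + 5.589 = 18.8330.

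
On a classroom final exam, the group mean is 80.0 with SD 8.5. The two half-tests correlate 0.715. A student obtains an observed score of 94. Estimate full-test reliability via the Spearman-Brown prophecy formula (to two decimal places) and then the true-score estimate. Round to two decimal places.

91.62

Spearman-Brown: ρ = 2r/(1 + r) = 2(0.715)/(1 + 0.715) = 1.4300/1.715 = 0.8338 → 0.83
Kelley's formula gives T̂ = 0.83·94 + 0.17·80.0 = 78.02 + 13.600 = 91.620.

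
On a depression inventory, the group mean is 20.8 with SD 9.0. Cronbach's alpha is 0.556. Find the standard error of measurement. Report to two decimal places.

6.00

SEM = SD · √(1 − ρ) = 9.0 × √0.444 = 9.0 × 0.6663 = 5.997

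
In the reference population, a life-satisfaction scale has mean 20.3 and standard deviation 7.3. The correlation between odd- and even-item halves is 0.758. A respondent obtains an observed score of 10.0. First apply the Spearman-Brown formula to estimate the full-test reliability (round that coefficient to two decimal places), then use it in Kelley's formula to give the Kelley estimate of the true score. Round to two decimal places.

Spearman-Brown: ρ = 2r/(1 + r) = 2(0.758)/(1 + 0.758) = 1.5160/1.758 = 0.8623 → 0.86
T̂ = ρX + (1 − ρ)μ
  = 0.86 × 10.0 + 0.14 × 20.3
  = 8.600 + 2.842
  = 11.442
  ≈ 11.44

11.44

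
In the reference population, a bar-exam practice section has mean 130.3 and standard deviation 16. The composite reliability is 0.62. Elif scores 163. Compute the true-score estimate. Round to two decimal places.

150.57

Regress the observed score toward the mean by the unreliability: T̂ = 0.62·163 + 0.38·130.3 = 101.06 + 49.514 = 150.574.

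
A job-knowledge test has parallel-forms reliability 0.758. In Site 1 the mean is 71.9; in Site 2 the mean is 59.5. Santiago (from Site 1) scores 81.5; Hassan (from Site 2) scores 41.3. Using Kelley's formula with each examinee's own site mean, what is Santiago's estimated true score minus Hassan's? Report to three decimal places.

33.472

T̂_Santiago = 0.758(81.5) + 0.242(71.9) = 79.17680
T̂_Hassan = 0.758(41.3) + 0.242(59.5) = 45.70440
Difference = 79.17680 − 45.70440 = 33.47240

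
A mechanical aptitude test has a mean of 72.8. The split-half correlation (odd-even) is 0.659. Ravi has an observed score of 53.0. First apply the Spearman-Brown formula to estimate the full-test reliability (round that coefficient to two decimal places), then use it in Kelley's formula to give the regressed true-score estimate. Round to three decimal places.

57.158

Spearman-Brown: ρ = 2r/(1 + r) = 2(0.659)/(1 + 0.659) = 1.3180/1.659 = 0.7945 → 0.79
Weight the observed score by reliability and the mean by (1 − reliability): T̂ = 0.79·53.0 + 0.21·72.8 = 41.870 + 15.288 = 57.1580.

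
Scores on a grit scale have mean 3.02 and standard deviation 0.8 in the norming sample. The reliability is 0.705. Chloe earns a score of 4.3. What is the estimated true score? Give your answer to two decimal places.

T̂ = ρX + (1 − ρ)μ
  = 0.705 × 4.3 + 0.295 × 3.02
  = 3.0315 + 0.89090
  = 3.922
  ≈ 3.92

3.92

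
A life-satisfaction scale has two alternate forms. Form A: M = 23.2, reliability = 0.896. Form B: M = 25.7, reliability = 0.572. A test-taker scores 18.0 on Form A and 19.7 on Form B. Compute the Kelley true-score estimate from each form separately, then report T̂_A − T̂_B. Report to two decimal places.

T̂_A = 0.896(18.0) + 0.104(23.2) = 18.5408
T̂_B = 0.572(19.7) + 0.428(25.7) = 22.2680
T̂_A − T̂_B = -3.7272

-3.73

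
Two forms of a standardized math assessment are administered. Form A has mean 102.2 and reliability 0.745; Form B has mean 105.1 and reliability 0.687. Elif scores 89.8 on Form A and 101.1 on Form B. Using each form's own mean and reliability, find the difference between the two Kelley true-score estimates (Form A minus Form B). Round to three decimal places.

-9.390

T̂_A = 0.745(89.8) + 0.255(102.2) = 92.96200
T̂_B = 0.687(101.1) + 0.313(105.1) = 102.35200
T̂_A − T̂_B = -9.39000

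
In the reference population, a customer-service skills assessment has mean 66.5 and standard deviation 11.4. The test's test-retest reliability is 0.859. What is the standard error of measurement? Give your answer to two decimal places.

4.28

SEM = SD · √(1 − ρ) = 11.4 × √0.141 = 11.4 × 0.3755 = 4.281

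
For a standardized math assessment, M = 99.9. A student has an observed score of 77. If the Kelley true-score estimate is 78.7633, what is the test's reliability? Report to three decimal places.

T̂ = ρX + (1 − ρ)μ  ⇒  T̂ − μ = ρ(X − μ)
ρ = (T̂ − μ)/(X − μ) = (78.7633 − 99.9) / (77 − 99.9) = -21.1367 / -22.9 = 0.92300

0.923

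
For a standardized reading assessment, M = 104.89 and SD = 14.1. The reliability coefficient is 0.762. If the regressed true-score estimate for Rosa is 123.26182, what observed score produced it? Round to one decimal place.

129.0

T̂ = ρX + (1 − ρ)μ  ⇒  X = (T̂ − (1 − ρ)μ) / ρ
X = (123.26182 − 0.238 × 104.89) / 0.762 = (123.26182 − 24.96382) / 0.762 = 98.29800 / 0.762 = 129.000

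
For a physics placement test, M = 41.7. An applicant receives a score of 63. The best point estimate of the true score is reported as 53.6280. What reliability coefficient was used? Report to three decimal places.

T̂ = ρX + (1 − ρ)μ  ⇒  T̂ − μ = ρ(X − μ)
ρ = (T̂ − μ)/(X − μ) = (53.6280 − 41.7) / (63 − 41.7) = 11.9280 / 21.3 = 0.56000

0.560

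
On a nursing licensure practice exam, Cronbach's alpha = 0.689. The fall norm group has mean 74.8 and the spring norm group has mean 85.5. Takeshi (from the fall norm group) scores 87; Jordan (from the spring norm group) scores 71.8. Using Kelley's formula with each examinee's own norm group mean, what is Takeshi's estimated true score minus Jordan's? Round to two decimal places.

T̂_Takeshi = 0.689(87) + 0.311(74.8) = 83.2058
T̂_Jordan = 0.689(71.8) + 0.311(85.5) = 76.0607
Difference = 83.2058 − 76.0607 = 7.1451

7.15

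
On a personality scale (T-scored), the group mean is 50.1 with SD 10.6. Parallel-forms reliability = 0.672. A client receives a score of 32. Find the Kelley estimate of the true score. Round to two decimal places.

37.94

Weight the observed score by reliability and the mean by (1 − reliability): T̂ = 0.672·32 + 0.328·50.1 = 21.504 + 16.4328 = 37.937.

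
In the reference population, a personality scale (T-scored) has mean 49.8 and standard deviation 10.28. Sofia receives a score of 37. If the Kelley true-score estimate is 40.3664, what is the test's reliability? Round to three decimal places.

0.737

T̂ = ρX + (1 − ρ)μ  ⇒  T̂ − μ = ρ(X − μ)
ρ = (T̂ − μ)/(X − μ) = (40.3664 − 49.8) / (37 − 49.8) = -9.4336 / -12.8 = 0.73700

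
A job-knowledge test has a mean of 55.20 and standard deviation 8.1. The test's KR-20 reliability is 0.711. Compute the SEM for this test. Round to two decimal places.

SEM = SD · √(1 − ρ) = 8.1 × √0.289 = 8.1 × 0.5376 = 4.354

4.35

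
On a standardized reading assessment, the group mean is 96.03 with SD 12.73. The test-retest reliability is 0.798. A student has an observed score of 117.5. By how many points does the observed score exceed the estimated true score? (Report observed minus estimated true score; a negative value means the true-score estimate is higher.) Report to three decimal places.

T̂ = ρX + (1 − ρ)μ
  = 0.798 × 117.5 + 0.202 × 96.03
  = 93.7650 + 19.39806
  = 113.16306
  ≈ 113.1631
X − T̂ = 117.5 − 113.1631 = 4.3369 → 4.337

4.337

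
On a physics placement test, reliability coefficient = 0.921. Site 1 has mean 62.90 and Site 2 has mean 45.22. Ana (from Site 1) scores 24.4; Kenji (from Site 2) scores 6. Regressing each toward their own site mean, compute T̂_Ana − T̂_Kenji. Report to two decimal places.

18.34

T̂_Ana = 0.921(24.4) + 0.079(62.90) = 27.4415
T̂_Kenji = 0.921(6) + 0.079(45.22) = 9.0984
Difference = 27.4415 − 9.0984 = 18.3431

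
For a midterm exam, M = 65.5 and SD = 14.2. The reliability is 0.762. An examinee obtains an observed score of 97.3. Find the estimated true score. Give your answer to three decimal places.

T̂ = 0.762(97.3) + 0.238(65.5) = 74.1426 + 15.5890 = 89.7316 → 89.732

89.732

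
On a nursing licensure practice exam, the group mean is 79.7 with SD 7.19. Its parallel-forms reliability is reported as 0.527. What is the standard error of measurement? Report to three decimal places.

SEM = SD · √(1 − ρ) = 7.19 × √0.473 = 7.19 × 0.6877 = 4.9449

4.945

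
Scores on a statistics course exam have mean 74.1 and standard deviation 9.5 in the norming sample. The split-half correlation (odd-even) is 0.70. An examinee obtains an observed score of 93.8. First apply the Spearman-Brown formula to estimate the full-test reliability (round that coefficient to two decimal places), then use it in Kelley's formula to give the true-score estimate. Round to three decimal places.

90.254

Spearman-Brown: ρ = 2r/(1 + r) = 2(0.70)/(1 + 0.70) = 1.400/1.70 = 0.8235 → 0.82
T̂ = ρX + (1 − ρ)μ
  = 0.82 × 93.8 + 0.18 × 74.1
  = 76.916 + 13.338
  = 90.2540
  ≈ 90.254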